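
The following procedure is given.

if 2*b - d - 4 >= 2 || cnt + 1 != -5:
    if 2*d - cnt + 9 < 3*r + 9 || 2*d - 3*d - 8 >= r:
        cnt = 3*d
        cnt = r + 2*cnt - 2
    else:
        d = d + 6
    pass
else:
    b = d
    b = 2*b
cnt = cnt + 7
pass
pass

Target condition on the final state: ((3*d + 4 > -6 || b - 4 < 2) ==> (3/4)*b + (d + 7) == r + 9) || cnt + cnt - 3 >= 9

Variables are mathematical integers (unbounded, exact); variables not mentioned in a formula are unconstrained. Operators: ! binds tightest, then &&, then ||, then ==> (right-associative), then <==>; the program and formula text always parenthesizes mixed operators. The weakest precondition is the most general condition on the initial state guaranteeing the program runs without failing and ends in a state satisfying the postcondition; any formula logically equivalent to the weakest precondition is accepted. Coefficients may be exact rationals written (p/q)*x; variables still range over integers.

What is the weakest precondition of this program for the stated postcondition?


Working backward. After the program, the postcondition ((3*d + 4 > -6 || b - 4 < 2) ==> (3/4)*b + (d + 7) == r + 9) || cnt + cnt - 3 >= 9 must hold; in canonical form it is ((3*d > -10 || b < 6) ==> (3/4)*b + d == r + 2) || 2*cnt >= 12.
Before skip: ((3*d > -10 || b < 6) ==> (3/4)*b + d == r + 2) || 2*cnt >= 12
Before skip: ((3*d > -10 || b < 6) ==> (3/4)*b + d == r + 2) || 2*cnt >= 12
Before cnt := cnt + 7: ((3*d > -10 || b < 6) ==> (3/4)*b + d == r + 2) || 2*cnt >= -2
Then branch requires ((2*d < cnt + 3*r || d + r <= -8) ==> (((3*d > -10 || b < 6) ==> (3/4)*b + d == r + 2) || 12*d + 2*r >= 2)) && ((!(2*d < cnt + 3*r || d + r <= -8)) ==> (((3*d > -28 || b < 6) ==> (3/4)*b + d == r - 4) || 2*cnt >= -2)); else branch requires ((3*d > -10 || 2*d < 6) ==> (5/2)*d == r + 2) || 2*cnt >= -2.
Before the if: ((2*b >= d + 6 || cnt != -6) ==> (((2*d < cnt + 3*r || d + r <= -8) ==> (((3*d > -10 || b < 6) ==> (3/4)*b + d == r + 2) || 12*d + 2*r >= 2)) && ((!(2*d < cnt + 3*r || d + r <= -8)) ==> (((3*d > -28 || b < 6) ==> (3/4)*b + d == r - 4) || 2*cnt >= -2)))) && ((!(2*b >= d + 6 || cnt != -6)) ==> (((3*d > -10 || 2*d < 6) ==> (5/2)*d == r + 2) || 2*cnt >= -2))
Answer: WP = ((2*b >= d + 6 || cnt != -6) ==> (((2*d < cnt + 3*r || d + r <= -8) ==> (((3*d > -10 || b < 6) ==> (3/4)*b + d == r + 2) || 12*d + 2*r >= 2)) && ((!(2*d < cnt + 3*r || d + r <= -8)) ==> (((3*d > -28 || b < 6) ==> (3/4)*b + d == r - 4) || 2*cnt >= -2)))) && ((!(2*b >= d + 6 || cnt != -6)) ==> (((3*d > -10 || 2*d < 6) ==> (5/2)*d == r + 2) || 2*cnt >= -2))


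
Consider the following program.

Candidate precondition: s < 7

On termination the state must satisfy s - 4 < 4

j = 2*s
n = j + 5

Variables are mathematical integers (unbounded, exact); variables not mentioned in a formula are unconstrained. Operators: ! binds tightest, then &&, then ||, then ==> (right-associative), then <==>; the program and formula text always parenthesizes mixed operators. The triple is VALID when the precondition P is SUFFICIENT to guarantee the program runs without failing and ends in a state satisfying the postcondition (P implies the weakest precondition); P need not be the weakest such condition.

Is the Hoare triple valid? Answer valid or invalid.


Working backward. After the program, the postcondition s - 4 < 4 must hold; in canonical form it is s < 8.
Before n := j + 5: s < 8
Before j := 2*s: s < 8
The weakest precondition is s < 8.
Check whether s < 7 implies it.
Every state satisfying the precondition satisfies the weakest precondition: the implication holds.
Answer: valid


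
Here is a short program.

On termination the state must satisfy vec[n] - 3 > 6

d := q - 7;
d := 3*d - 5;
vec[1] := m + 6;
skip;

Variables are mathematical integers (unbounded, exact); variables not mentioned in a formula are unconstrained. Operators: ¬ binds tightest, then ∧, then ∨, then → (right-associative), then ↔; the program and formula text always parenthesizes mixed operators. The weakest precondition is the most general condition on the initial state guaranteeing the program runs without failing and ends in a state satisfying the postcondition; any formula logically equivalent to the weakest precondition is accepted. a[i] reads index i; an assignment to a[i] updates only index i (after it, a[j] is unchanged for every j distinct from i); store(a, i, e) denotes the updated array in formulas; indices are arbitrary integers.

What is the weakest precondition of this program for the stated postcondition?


Working backward. After the program, the postcondition vec[n] - 3 > 6 must hold; in canonical form it is vec[n] > 9.
Before skip: vec[n] > 9
Before vec[1] := m + 6: store(vec, 1, m + 6)[n] > 9
Before d := 3*d - 5: store(vec, 1, m + 6)[n] > 9
Before d := q - 7: store(vec, 1, m + 6)[n] > 9
Answer: WP = store(vec, 1, m + 6)[n] > 9


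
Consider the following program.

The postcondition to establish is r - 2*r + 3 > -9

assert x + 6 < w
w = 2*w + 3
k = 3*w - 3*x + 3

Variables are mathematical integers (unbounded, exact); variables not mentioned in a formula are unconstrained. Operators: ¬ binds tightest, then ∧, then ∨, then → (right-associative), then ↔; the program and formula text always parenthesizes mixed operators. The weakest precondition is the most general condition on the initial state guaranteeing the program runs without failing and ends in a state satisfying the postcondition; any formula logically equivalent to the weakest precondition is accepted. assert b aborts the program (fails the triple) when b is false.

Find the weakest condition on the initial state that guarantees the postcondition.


Working backward. After the program, the postcondition r - 2*r + 3 > -9 must hold; in canonical form it is r < 12.
Before k := 3*w - 3*x + 3: r < 12
Before w := 2*w + 3: r < 12
Before assert x + 6 < w: x < w - 6 ∧ r < 12
Answer: WP = x < w - 6 ∧ r < 12


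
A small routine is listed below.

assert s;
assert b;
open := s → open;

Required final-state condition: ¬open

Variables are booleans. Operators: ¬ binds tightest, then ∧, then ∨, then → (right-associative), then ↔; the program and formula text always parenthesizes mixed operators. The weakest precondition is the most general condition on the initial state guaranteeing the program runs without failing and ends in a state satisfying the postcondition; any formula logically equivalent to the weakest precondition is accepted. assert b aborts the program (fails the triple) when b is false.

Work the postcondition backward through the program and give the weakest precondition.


Working backward. After the program, ¬open must hold.
Before open := s → open: ¬(s → open)
Before assert b: b ∧ (¬(s → open))
Before assert s: s ∧ b ∧ (¬(s → open))
Answer: WP = s ∧ b ∧ (¬(s → open))


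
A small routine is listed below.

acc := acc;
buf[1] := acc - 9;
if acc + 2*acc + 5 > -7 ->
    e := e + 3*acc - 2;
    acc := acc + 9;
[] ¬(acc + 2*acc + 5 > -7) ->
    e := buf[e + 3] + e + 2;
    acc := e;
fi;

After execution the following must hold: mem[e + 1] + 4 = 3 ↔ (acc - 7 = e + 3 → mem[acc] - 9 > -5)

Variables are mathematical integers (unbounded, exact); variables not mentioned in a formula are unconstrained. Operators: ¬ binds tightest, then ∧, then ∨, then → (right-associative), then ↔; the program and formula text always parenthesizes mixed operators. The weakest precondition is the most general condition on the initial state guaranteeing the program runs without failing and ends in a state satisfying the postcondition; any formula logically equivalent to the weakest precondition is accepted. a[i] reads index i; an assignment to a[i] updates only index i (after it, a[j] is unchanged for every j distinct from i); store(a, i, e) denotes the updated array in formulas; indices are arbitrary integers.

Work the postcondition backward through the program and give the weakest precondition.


Working backward. After the program, the postcondition mem[e + 1] + 4 = 3 ↔ (acc - 7 = e + 3 → mem[acc] - 9 > -5) must hold; in canonical form it is mem[e + 1] = -1 ↔ (acc = e + 10 → mem[acc] > 4).
Then branch requires mem[3*acc + e - 1] = -1 ↔ (2*acc + e = 1 → mem[acc + 9] > 4); else branch requires mem[buf[e + 3] + e + 3] = -1.
Before the if: (3*acc > -12 → (mem[3*acc + e - 1] = -1 ↔ (2*acc + e = 1 → mem[acc + 9] > 4))) ∧ ((¬(3*acc > -12)) → mem[buf[e + 3] + e + 3] = -1)
Before buf[1] := acc - 9: (3*acc > -12 → (mem[3*acc + e - 1] = -1 ↔ (2*acc + e = 1 → mem[acc + 9] > 4))) ∧ ((¬(3*acc > -12)) → mem[store(buf, 1, acc - 9)[e + 3] + e + 3] = -1)
Before acc := acc: (3*acc > -12 → (mem[3*acc + e - 1] = -1 ↔ (2*acc + e = 1 → mem[acc + 9] > 4))) ∧ ((¬(3*acc > -12)) → mem[store(buf, 1, acc - 9)[e + 3] + e + 3] = -1)
Answer: WP = (3*acc > -12 → (mem[3*acc + e - 1] = -1 ↔ (2*acc + e = 1 → mem[acc + 9] > 4))) ∧ ((¬(3*acc > -12)) → mem[store(buf, 1, acc - 9)[e + 3] + e + 3] = -1)


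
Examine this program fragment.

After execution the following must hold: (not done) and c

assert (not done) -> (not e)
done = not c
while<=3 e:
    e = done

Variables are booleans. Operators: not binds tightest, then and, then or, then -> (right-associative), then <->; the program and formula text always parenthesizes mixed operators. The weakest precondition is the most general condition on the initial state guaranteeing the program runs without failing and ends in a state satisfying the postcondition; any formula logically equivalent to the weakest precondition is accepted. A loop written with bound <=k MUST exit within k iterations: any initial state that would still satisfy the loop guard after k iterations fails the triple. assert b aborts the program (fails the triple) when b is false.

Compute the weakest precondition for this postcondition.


Working backward. After the program, (not done) and c must hold.
Before the loop (bound <=3), unroll the exhaustion recursion (WP_0 = exit-now case; WP_j = one more guarded iteration, up to j = 3):
  WP_0: (not e) and (not done) and c
  WP_1: (e -> ((not done) and c)) and ((not e) -> ((not done) and c))
  WP_2: (e -> ((done -> ((not done) and c)) and ((not done) -> ((not done) and c)))) and ((not e) -> ((not done) and c))
  WP_3: (e -> ((done -> ((done -> ((not done) and c)) and ((not done) -> ((not done) and c)))) and ((not done) -> ((not done) and c)))) and ((not e) -> ((not done) and c))
So before the loop: (e -> ((done -> ((done -> ((not done) and c)) and ((not done) -> ((not done) and c)))) and ((not done) -> ((not done) and c)))) and ((not e) -> ((not done) and c))
Before done := not c: (e -> ((not c) -> ((not c) -> c))) and ((not e) -> c)
Before assert (not done) -> (not e): ((not done) -> (not e)) and (e -> ((not c) -> ((not c) -> c))) and ((not e) -> c)
Answer: WP = ((not done) -> (not e)) and (e -> ((not c) -> ((not c) -> c))) and ((not e) -> c)


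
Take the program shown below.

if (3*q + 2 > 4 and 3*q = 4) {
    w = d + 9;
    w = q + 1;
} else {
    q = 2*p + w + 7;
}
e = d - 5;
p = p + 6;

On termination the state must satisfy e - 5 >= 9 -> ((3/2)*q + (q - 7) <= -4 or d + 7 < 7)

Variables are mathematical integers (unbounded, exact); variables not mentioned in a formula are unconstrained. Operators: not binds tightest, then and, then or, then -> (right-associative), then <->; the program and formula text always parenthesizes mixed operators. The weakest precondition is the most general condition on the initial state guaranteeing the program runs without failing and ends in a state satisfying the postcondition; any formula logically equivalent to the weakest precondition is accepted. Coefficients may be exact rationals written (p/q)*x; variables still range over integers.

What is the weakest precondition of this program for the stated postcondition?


Working backward. After the program, the postcondition e - 5 >= 9 -> ((3/2)*q + (q - 7) <= -4 or d + 7 < 7) must hold; in canonical form it is e >= 14 -> ((5/2)*q <= 3 or d < 0).
Before p := p + 6: e >= 14 -> ((5/2)*q <= 3 or d < 0)
Before e := d - 5: d >= 19 -> ((5/2)*q <= 3 or d < 0)
Then branch requires d >= 19 -> ((5/2)*q <= 3 or d < 0); else branch requires d >= 19 -> (5*p + (5/2)*w <= -29/2 or d < 0).
Before the if: ((3*q > 2 and 3*q = 4) -> (d >= 19 -> ((5/2)*q <= 3 or d < 0))) and ((not (3*q > 2 and 3*q = 4)) -> (d >= 19 -> (5*p + (5/2)*w <= -29/2 or d < 0)))
Answer: WP = ((3*q > 2 and 3*q = 4) -> (d >= 19 -> ((5/2)*q <= 3 or d < 0))) and ((not (3*q > 2 and 3*q = 4)) -> (d >= 19 -> (5*p + (5/2)*w <= -29/2 or d < 0)))


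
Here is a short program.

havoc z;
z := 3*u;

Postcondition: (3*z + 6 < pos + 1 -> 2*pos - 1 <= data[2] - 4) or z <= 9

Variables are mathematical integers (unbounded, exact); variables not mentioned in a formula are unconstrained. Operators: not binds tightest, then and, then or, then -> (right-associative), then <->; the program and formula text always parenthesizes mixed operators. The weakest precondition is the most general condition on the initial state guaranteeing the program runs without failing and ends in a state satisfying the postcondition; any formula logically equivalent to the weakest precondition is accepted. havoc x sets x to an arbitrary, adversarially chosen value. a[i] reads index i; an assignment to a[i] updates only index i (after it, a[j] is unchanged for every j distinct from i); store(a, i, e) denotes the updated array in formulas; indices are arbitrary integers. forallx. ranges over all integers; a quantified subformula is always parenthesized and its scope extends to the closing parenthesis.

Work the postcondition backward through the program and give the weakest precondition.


Working backward. After the program, the postcondition (3*z + 6 < pos + 1 -> 2*pos - 1 <= data[2] - 4) or z <= 9 must hold; in canonical form it is (3*z < pos - 5 -> 2*pos <= data[2] - 3) or z <= 9.
Before z := 3*u: (9*u < pos - 5 -> 2*pos <= data[2] - 3) or 3*u <= 9
Before havoc z: (9*u < pos - 5 -> 2*pos <= data[2] - 3) or 3*u <= 9
Answer: WP = (9*u < pos - 5 -> 2*pos <= data[2] - 3) or 3*u <= 9


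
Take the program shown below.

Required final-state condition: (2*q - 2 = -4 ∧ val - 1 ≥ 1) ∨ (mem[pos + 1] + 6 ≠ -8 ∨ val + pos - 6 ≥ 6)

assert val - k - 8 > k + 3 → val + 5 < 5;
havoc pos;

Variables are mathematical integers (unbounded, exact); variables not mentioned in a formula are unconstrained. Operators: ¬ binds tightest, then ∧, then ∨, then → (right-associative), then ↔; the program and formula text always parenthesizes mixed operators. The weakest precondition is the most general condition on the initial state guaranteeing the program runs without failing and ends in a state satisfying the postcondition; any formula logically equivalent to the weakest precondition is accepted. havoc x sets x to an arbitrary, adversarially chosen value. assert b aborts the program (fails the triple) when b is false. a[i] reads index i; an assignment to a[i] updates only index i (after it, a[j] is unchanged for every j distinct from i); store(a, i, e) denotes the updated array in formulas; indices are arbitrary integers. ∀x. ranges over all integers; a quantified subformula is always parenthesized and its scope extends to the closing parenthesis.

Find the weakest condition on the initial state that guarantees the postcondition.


Working backward. After the program, the postcondition (2*q - 2 = -4 ∧ val - 1 ≥ 1) ∨ (mem[pos + 1] + 6 ≠ -8 ∨ val + pos - 6 ≥ 6) must hold; in canonical form it is (2*q = -2 ∧ val ≥ 2) ∨ mem[pos + 1] ≠ -14 ∨ pos + val ≥ 12.
Before havoc pos: ∀pos_1. ((2*q = -2 ∧ val ≥ 2) ∨ mem[pos_1 + 1] ≠ -14 ∨ pos_1 + val ≥ 12)
Before assert val - k - 8 > k + 3 → val + 5 < 5: (val > 2*k + 11 → val < 0) ∧ (∀pos_1. ((2*q = -2 ∧ val ≥ 2) ∨ mem[pos_1 + 1] ≠ -14 ∨ pos_1 + val ≥ 12))
Answer: WP = (val > 2*k + 11 → val < 0) ∧ (∀pos_1. ((2*q = -2 ∧ val ≥ 2) ∨ mem[pos_1 + 1] ≠ -14 ∨ pos_1 + val ≥ 12))


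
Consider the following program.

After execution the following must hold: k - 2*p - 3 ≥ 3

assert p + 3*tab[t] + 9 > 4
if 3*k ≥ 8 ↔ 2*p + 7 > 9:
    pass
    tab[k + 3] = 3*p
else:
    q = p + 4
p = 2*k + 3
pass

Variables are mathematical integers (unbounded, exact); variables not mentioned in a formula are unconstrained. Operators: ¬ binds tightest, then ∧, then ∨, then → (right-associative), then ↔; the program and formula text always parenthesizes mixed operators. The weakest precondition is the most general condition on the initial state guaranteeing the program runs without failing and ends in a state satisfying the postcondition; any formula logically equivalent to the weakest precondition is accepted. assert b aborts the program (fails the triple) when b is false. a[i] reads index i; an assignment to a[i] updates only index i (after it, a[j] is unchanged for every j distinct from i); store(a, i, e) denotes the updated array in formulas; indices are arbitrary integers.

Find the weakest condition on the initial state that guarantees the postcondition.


Working backward. After the program, the postcondition k - 2*p - 3 ≥ 3 must hold; in canonical form it is k ≥ 2*p + 6.
Before skip: k ≥ 2*p + 6
Before p := 2*k + 3: 3*k ≤ -12
Then branch requires 3*k ≤ -12; else branch requires 3*k ≤ -12.
Before the if: ((3*k ≥ 8 ↔ 2*p > 2) → 3*k ≤ -12) ∧ ((¬(3*k ≥ 8 ↔ 2*p > 2)) → 3*k ≤ -12)
Before assert p + 3*tab[t] + 9 > 4: 3*tab[t] + p > -5 ∧ ((3*k ≥ 8 ↔ 2*p > 2) → 3*k ≤ -12) ∧ ((¬(3*k ≥ 8 ↔ 2*p > 2)) → 3*k ≤ -12)
Answer: WP = 3*tab[t] + p > -5 ∧ ((3*k ≥ 8 ↔ 2*p > 2) → 3*k ≤ -12) ∧ ((¬(3*k ≥ 8 ↔ 2*p > 2)) → 3*k ≤ -12)


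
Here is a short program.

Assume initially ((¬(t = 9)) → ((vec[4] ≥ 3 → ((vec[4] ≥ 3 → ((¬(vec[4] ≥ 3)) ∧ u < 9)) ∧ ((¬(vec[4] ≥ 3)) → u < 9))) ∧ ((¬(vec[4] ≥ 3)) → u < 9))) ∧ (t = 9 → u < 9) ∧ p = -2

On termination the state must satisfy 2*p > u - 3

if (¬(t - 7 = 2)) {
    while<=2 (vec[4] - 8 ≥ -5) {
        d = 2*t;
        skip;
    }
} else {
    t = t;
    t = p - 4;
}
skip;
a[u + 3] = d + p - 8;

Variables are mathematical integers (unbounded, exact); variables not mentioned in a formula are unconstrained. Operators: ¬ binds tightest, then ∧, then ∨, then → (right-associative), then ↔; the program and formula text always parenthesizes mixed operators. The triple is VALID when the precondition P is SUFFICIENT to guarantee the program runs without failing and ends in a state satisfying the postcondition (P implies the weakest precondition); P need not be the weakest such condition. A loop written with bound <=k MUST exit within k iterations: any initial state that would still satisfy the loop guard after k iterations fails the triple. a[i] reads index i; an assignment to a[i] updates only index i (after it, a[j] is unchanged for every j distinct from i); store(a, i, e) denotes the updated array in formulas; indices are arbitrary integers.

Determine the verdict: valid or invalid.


Working backward. After the program, 2*p > u - 3 must hold.
Before a[u + 3] := d + p - 8: 2*p > u - 3
Before skip: 2*p > u - 3
Then branch requires (vec[4] ≥ 3 → ((vec[4] ≥ 3 → ((¬(vec[4] ≥ 3)) ∧ 2*p > u - 3)) ∧ ((¬(vec[4] ≥ 3)) → 2*p > u - 3))) ∧ ((¬(vec[4] ≥ 3)) → 2*p > u - 3); else branch requires 2*p > u - 3.
Before the if: ((¬(t = 9)) → ((vec[4] ≥ 3 → ((vec[4] ≥ 3 → ((¬(vec[4] ≥ 3)) ∧ 2*p > u - 3)) ∧ ((¬(vec[4] ≥ 3)) → 2*p > u - 3))) ∧ ((¬(vec[4] ≥ 3)) → 2*p > u - 3))) ∧ (t = 9 → 2*p > u - 3)
The weakest precondition is ((¬(t = 9)) → ((vec[4] ≥ 3 → ((vec[4] ≥ 3 → ((¬(vec[4] ≥ 3)) ∧ 2*p > u - 3)) ∧ ((¬(vec[4] ≥ 3)) → 2*p > u - 3))) ∧ ((¬(vec[4] ≥ 3)) → 2*p > u - 3))) ∧ (t = 9 → 2*p > u - 3).
Check whether ((¬(t = 9)) → ((vec[4] ≥ 3 → ((vec[4] ≥ 3 → ((¬(vec[4] ≥ 3)) ∧ u < 9)) ∧ ((¬(vec[4] ≥ 3)) → u < 9))) ∧ ((¬(vec[4] ≥ 3)) → u < 9))) ∧ (t = 9 → u < 9) ∧ p = -2 implies it.
Countermodel: at the initial state p = -2, t = 9, u = 0, vec = {[4] = 3, elsewhere 3}, the precondition holds but the weakest precondition fails.
Answer: invalid


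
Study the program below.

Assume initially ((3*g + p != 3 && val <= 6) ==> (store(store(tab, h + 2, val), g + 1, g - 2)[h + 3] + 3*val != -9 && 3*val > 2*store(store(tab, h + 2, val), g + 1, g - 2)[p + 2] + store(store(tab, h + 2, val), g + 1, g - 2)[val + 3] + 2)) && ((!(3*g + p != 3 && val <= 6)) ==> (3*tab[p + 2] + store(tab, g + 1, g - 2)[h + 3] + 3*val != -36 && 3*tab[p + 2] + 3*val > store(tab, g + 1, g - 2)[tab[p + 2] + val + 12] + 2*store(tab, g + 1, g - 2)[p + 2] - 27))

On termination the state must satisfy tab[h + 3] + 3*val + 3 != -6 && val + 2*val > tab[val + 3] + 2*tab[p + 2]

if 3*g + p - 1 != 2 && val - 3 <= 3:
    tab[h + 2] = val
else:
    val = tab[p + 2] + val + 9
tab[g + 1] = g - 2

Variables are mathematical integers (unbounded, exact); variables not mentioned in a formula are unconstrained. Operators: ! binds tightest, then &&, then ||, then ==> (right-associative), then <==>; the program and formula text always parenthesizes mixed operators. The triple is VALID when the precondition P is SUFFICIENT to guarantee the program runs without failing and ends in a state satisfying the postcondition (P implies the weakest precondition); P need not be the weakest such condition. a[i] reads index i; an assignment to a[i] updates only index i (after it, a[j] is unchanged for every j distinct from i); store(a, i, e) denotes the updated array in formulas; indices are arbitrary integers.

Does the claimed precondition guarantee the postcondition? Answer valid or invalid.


Working backward. After the program, the postcondition tab[h + 3] + 3*val + 3 != -6 && val + 2*val > tab[val + 3] + 2*tab[p + 2] must hold; in canonical form it is tab[h + 3] + 3*val != -9 && 3*val > 2*tab[p + 2] + tab[val + 3].
Before tab[g + 1] := g - 2: store(tab, g + 1, g - 2)[h + 3] + 3*val != -9 && 3*val > 2*store(tab, g + 1, g - 2)[p + 2] + store(tab, g + 1, g - 2)[val + 3]
Then branch requires store(store(tab, h + 2, val), g + 1, g - 2)[h + 3] + 3*val != -9 && 3*val > 2*store(store(tab, h + 2, val), g + 1, g - 2)[p + 2] + store(store(tab, h + 2, val), g + 1, g - 2)[val + 3]; else branch requires 3*tab[p + 2] + store(tab, g + 1, g - 2)[h + 3] + 3*val != -36 && 3*tab[p + 2] + 3*val > store(tab, g + 1, g - 2)[tab[p + 2] + val + 12] + 2*store(tab, g + 1, g - 2)[p + 2] - 27.
Before the if: ((3*g + p != 3 && val <= 6) ==> (store(store(tab, h + 2, val), g + 1, g - 2)[h + 3] + 3*val != -9 && 3*val > 2*store(store(tab, h + 2, val), g + 1, g - 2)[p + 2] + store(store(tab, h + 2, val), g + 1, g - 2)[val + 3])) && ((!(3*g + p != 3 && val <= 6)) ==> (3*tab[p + 2] + store(tab, g + 1, g - 2)[h + 3] + 3*val != -36 && 3*tab[p + 2] + 3*val > store(tab, g + 1, g - 2)[tab[p + 2] + val + 12] + 2*store(tab, g + 1, g - 2)[p + 2] - 27))
The weakest precondition is ((3*g + p != 3 && val <= 6) ==> (store(store(tab, h + 2, val), g + 1, g - 2)[h + 3] + 3*val != -9 && 3*val > 2*store(store(tab, h + 2, val), g + 1, g - 2)[p + 2] + store(store(tab, h + 2, val), g + 1, g - 2)[val + 3])) && ((!(3*g + p != 3 && val <= 6)) ==> (3*tab[p + 2] + store(tab, g + 1, g - 2)[h + 3] + 3*val != -36 && 3*tab[p + 2] + 3*val > store(tab, g + 1, g - 2)[tab[p + 2] + val + 12] + 2*store(tab, g + 1, g - 2)[p + 2] - 27)).
Check whether ((3*g + p != 3 && val <= 6) ==> (store(store(tab, h + 2, val), g + 1, g - 2)[h + 3] + 3*val != -9 && 3*val > 2*store(store(tab, h + 2, val), g + 1, g - 2)[p + 2] + store(store(tab, h + 2, val), g + 1, g - 2)[val + 3] + 2)) && ((!(3*g + p != 3 && val <= 6)) ==> (3*tab[p + 2] + store(tab, g + 1, g - 2)[h + 3] + 3*val != -36 && 3*tab[p + 2] + 3*val > store(tab, g + 1, g - 2)[tab[p + 2] + val + 12] + 2*store(tab, g + 1, g - 2)[p + 2] - 27)) implies it.
Every state satisfying the precondition satisfies the weakest precondition: the implication holds.
Answer: valid


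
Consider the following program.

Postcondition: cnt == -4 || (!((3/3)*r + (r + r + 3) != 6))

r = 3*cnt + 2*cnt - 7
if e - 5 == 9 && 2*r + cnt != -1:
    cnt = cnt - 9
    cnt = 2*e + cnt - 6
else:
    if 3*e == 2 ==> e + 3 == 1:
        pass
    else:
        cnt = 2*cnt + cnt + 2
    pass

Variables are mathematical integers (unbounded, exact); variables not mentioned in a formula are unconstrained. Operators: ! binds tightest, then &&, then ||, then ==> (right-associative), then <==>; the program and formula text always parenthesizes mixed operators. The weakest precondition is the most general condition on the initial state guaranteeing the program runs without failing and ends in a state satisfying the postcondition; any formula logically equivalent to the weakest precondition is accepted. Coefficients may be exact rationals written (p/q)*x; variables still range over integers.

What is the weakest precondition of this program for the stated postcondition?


Working backward. After the program, the postcondition cnt == -4 || (!((3/3)*r + (r + r + 3) != 6)) must hold; in canonical form it is cnt == -4 || (!(3*r != 3)).
Then branch requires cnt + 2*e == 11 || (!(3*r != 3)); else branch requires ((3*e == 2 ==> e == -2) ==> (cnt == -4 || (!(3*r != 3)))) && ((!(3*e == 2 ==> e == -2)) ==> (3*cnt == -6 || (!(3*r != 3)))).
Before the if: ((e == 14 && cnt + 2*r != -1) ==> (cnt + 2*e == 11 || (!(3*r != 3)))) && ((!(e == 14 && cnt + 2*r != -1)) ==> (((3*e == 2 ==> e == -2) ==> (cnt == -4 || (!(3*r != 3)))) && ((!(3*e == 2 ==> e == -2)) ==> (3*cnt == -6 || (!(3*r != 3))))))
Before r := 3*cnt + 2*cnt - 7: ((e == 14 && 11*cnt != 13) ==> (cnt + 2*e == 11 || (!(15*cnt != 24)))) && ((!(e == 14 && 11*cnt != 13)) ==> (((3*e == 2 ==> e == -2) ==> (cnt == -4 || (!(15*cnt != 24)))) && ((!(3*e == 2 ==> e == -2)) ==> (3*cnt == -6 || (!(15*cnt != 24))))))
Answer: WP = ((e == 14 && 11*cnt != 13) ==> (cnt + 2*e == 11 || (!(15*cnt != 24)))) && ((!(e == 14 && 11*cnt != 13)) ==> (((3*e == 2 ==> e == -2) ==> (cnt == -4 || (!(15*cnt != 24)))) && ((!(3*e == 2 ==> e == -2)) ==> (3*cnt == -6 || (!(15*cnt != 24))))))


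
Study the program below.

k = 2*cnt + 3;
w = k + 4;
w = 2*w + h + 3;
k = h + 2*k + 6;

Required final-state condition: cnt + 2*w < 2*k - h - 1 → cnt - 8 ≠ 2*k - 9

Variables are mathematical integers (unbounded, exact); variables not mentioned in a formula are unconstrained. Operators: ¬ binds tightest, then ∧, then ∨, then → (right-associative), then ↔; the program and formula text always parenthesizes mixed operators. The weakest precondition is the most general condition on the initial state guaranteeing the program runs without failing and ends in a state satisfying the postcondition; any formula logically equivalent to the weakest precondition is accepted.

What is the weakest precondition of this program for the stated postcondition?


Working backward. After the program, the postcondition cnt + 2*w < 2*k - h - 1 → cnt - 8 ≠ 2*k - 9 must hold; in canonical form it is cnt + h + 2*w < 2*k - 1 → cnt ≠ 2*k - 1.
Before k := h + 2*k + 6: cnt + 2*w < h + 4*k + 11 → cnt ≠ 2*h + 4*k + 11
Before w := 2*w + h + 3: cnt + h + 4*w < 4*k + 5 → cnt ≠ 2*h + 4*k + 11
Before w := k + 4: cnt + h < -11 → cnt ≠ 2*h + 4*k + 11
Before k := 2*cnt + 3: cnt + h < -11 → 7*cnt + 2*h ≠ -23
Answer: WP = cnt + h < -11 → 7*cnt + 2*h ≠ -23


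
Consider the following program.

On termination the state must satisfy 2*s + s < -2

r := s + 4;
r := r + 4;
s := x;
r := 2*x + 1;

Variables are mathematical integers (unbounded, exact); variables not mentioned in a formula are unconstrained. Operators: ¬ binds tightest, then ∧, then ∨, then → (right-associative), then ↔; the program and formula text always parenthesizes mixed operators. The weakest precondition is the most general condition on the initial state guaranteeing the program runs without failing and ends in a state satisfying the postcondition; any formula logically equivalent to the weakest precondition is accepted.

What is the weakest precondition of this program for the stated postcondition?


Working backward. After the program, the postcondition 2*s + s < -2 must hold; in canonical form it is 3*s < -2.
Before r := 2*x + 1: 3*s < -2
Before s := x: 3*x < -2
Before r := r + 4: 3*x < -2
Before r := s + 4: 3*x < -2
Answer: WP = 3*x < -2


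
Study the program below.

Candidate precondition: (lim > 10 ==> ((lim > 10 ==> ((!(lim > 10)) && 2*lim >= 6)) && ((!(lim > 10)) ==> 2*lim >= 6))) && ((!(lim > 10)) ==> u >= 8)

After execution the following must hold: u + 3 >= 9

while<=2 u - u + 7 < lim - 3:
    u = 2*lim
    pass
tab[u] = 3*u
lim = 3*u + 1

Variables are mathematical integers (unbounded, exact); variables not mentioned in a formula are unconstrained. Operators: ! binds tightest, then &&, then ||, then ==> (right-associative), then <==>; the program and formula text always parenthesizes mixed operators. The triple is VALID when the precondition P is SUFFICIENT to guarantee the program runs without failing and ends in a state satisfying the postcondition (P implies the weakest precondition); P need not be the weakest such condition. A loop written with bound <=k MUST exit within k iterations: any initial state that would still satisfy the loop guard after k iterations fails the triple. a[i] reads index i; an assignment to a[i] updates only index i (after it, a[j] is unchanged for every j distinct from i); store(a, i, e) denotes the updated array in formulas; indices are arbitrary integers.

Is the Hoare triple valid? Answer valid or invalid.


Working backward. After the program, the postcondition u + 3 >= 9 must hold; in canonical form it is u >= 6.
Before lim := 3*u + 1: u >= 6
Before tab[u] := 3*u: u >= 6
Before the loop (bound <=2), unroll the exhaustion recursion (WP_0 = exit-now case; WP_j = one more guarded iteration, up to j = 2):
  WP_0: (!(lim > 10)) && u >= 6
  WP_1: (lim > 10 ==> ((!(lim > 10)) && 2*lim >= 6)) && ((!(lim > 10)) ==> u >= 6)
  WP_2: (lim > 10 ==> ((lim > 10 ==> ((!(lim > 10)) && 2*lim >= 6)) && ((!(lim > 10)) ==> 2*lim >= 6))) && ((!(lim > 10)) ==> u >= 6)
So before the loop: (lim > 10 ==> ((lim > 10 ==> ((!(lim > 10)) && 2*lim >= 6)) && ((!(lim > 10)) ==> 2*lim >= 6))) && ((!(lim > 10)) ==> u >= 6)
The weakest precondition is (lim > 10 ==> ((lim > 10 ==> ((!(lim > 10)) && 2*lim >= 6)) && ((!(lim > 10)) ==> 2*lim >= 6))) && ((!(lim > 10)) ==> u >= 6).
Check whether (lim > 10 ==> ((lim > 10 ==> ((!(lim > 10)) && 2*lim >= 6)) && ((!(lim > 10)) ==> 2*lim >= 6))) && ((!(lim > 10)) ==> u >= 8) implies it.
Every state satisfying the precondition satisfies the weakest precondition: the implication holds.
Answer: valid


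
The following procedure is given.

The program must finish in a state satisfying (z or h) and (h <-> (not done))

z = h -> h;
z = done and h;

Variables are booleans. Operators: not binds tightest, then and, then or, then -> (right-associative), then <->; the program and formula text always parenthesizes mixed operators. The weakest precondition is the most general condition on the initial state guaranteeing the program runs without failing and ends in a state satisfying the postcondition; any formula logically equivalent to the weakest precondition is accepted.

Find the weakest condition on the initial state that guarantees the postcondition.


Working backward. After the program, (z or h) and (h <-> (not done)) must hold.
Before z := done and h: ((done and h) or h) and (h <-> (not done))
Before z := h -> h: ((done and h) or h) and (h <-> (not done))
Answer: WP = ((done and h) or h) and (h <-> (not done))


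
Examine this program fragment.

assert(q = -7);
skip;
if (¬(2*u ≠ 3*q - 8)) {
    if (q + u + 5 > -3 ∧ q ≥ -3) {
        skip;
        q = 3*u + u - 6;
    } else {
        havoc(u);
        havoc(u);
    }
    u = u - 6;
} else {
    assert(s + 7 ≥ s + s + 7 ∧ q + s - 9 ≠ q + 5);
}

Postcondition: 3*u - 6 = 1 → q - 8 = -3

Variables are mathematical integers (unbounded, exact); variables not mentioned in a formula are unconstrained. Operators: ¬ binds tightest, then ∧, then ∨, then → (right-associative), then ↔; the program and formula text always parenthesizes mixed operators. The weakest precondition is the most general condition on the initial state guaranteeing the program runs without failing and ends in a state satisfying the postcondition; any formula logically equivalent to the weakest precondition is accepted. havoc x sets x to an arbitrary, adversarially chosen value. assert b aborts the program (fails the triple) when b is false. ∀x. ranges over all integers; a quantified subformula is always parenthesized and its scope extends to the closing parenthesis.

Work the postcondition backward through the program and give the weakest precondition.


Working backward. After the program, the postcondition 3*u - 6 = 1 → q - 8 = -3 must hold; in canonical form it is 3*u = 7 → q = 5.
Then branch requires ((q + u > -8 ∧ q ≥ -3) → (3*u = 25 → 4*u = 11)) ∧ ((¬(q + u > -8 ∧ q ≥ -3)) → (∀u_1. (3*u_1 = 25 → q = 5))); else branch requires s ≤ 0 ∧ s ≠ 14 ∧ (3*u = 7 → q = 5).
Before the if: ((¬(2*u ≠ 3*q - 8)) → (((q + u > -8 ∧ q ≥ -3) → (3*u = 25 → 4*u = 11)) ∧ ((¬(q + u > -8 ∧ q ≥ -3)) → (∀u_1. (3*u_1 = 25 → q = 5))))) ∧ (2*u ≠ 3*q - 8 → (s ≤ 0 ∧ s ≠ 14 ∧ (3*u = 7 → q = 5)))
Before skip: ((¬(2*u ≠ 3*q - 8)) → (((q + u > -8 ∧ q ≥ -3) → (3*u = 25 → 4*u = 11)) ∧ ((¬(q + u > -8 ∧ q ≥ -3)) → (∀u_1. (3*u_1 = 25 → q = 5))))) ∧ (2*u ≠ 3*q - 8 → (s ≤ 0 ∧ s ≠ 14 ∧ (3*u = 7 → q = 5)))
Before assert q = -7: q = -7 ∧ ((¬(2*u ≠ 3*q - 8)) → (((q + u > -8 ∧ q ≥ -3) → (3*u = 25 → 4*u = 11)) ∧ ((¬(q + u > -8 ∧ q ≥ -3)) → (∀u_1. (3*u_1 = 25 → q = 5))))) ∧ (2*u ≠ 3*q - 8 → (s ≤ 0 ∧ s ≠ 14 ∧ (3*u = 7 → q = 5)))
Answer: WP = q = -7 ∧ ((¬(2*u ≠ 3*q - 8)) → (((q + u > -8 ∧ q ≥ -3) → (3*u = 25 → 4*u = 11)) ∧ ((¬(q + u > -8 ∧ q ≥ -3)) → (∀u_1. (3*u_1 = 25 → q = 5))))) ∧ (2*u ≠ 3*q - 8 → (s ≤ 0 ∧ s ≠ 14 ∧ (3*u = 7 → q = 5)))


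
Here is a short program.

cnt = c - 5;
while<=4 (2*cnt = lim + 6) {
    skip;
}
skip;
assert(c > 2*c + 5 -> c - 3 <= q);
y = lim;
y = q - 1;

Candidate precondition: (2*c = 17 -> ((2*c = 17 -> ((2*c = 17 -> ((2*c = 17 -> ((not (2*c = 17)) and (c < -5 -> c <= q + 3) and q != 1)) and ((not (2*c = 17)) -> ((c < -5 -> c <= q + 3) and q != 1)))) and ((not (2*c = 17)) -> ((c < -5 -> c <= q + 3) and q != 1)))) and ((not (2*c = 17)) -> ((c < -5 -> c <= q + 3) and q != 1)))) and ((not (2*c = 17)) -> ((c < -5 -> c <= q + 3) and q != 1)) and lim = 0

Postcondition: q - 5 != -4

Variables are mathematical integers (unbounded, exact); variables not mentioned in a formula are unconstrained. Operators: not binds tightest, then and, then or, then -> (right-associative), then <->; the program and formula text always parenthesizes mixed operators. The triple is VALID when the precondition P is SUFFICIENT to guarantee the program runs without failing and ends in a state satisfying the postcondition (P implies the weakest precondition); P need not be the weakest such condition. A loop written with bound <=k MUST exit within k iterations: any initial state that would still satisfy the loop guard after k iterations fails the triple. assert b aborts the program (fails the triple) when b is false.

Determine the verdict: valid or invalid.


Working backward. After the program, the postcondition q - 5 != -4 must hold; in canonical form it is q != 1.
Before y := q - 1: q != 1
Before y := lim: q != 1
Before assert c > 2*c + 5 -> c - 3 <= q: (c < -5 -> c <= q + 3) and q != 1
Before skip: (c < -5 -> c <= q + 3) and q != 1
Before the loop (bound <=4), unroll the exhaustion recursion (WP_0 = exit-now case; WP_j = one more guarded iteration, up to j = 4):
  WP_0: (not (2*cnt = lim + 6)) and (c < -5 -> c <= q + 3) and q != 1
  WP_1: (2*cnt = lim + 6 -> ((not (2*cnt = lim + 6)) and (c < -5 -> c <= q + 3) and q != 1)) and ((not (2*cnt = lim + 6)) -> ((c < -5 -> c <= q + 3) and q != 1))
  WP_2: (2*cnt = lim + 6 -> ((2*cnt = lim + 6 -> ((not (2*cnt = lim + 6)) and (c < -5 -> c <= q + 3) and q != 1)) and ((not (2*cnt = lim + 6)) -> ((c < -5 -> c <= q + 3) and q != 1)))) and ((not (2*cnt = lim + 6)) -> ((c < -5 -> c <= q + 3) and q != 1))
  WP_3: (2*cnt = lim + 6 -> ((2*cnt = lim + 6 -> ((2*cnt = lim + 6 -> ((not (2*cnt = lim + 6)) and (c < -5 -> c <= q + 3) and q != 1)) and ((not (2*cnt = lim + 6)) -> ((c < -5 -> c <= q + 3) and q != 1)))) and ((not (2*cnt = lim + 6)) -> ((c < -5 -> c <= q + 3) and q != 1)))) and ((not (2*cnt = lim + 6)) -> ((c < -5 -> c <= q + 3) and q != 1))
  WP_4: (2*cnt = lim + 6 -> ((2*cnt = lim + 6 -> ((2*cnt = lim + 6 -> ((2*cnt = lim + 6 -> ((not (2*cnt = lim + 6)) and (c < -5 -> c <= q + 3) and q != 1)) and ((not (2*cnt = lim + 6)) -> ((c < -5 -> c <= q + 3) and q != 1)))) and ((not (2*cnt = lim + 6)) -> ((c < -5 -> c <= q + 3) and q != 1)))) and ((not (2*cnt = lim + 6)) -> ((c < -5 -> c <= q + 3) and q != 1)))) and ((not (2*cnt = lim + 6)) -> ((c < -5 -> c <= q + 3) and q != 1))
So before the loop: (2*cnt = lim + 6 -> ((2*cnt = lim + 6 -> ((2*cnt = lim + 6 -> ((2*cnt = lim + 6 -> ((not (2*cnt = lim + 6)) and (c < -5 -> c <= q + 3) and q != 1)) and ((not (2*cnt = lim + 6)) -> ((c < -5 -> c <= q + 3) and q != 1)))) and ((not (2*cnt = lim + 6)) -> ((c < -5 -> c <= q + 3) and q != 1)))) and ((not (2*cnt = lim + 6)) -> ((c < -5 -> c <= q + 3) and q != 1)))) and ((not (2*cnt = lim + 6)) -> ((c < -5 -> c <= q + 3) and q != 1))
Before cnt := c - 5: (2*c = lim + 16 -> ((2*c = lim + 16 -> ((2*c = lim + 16 -> ((2*c = lim + 16 -> ((not (2*c = lim + 16)) and (c < -5 -> c <= q + 3) and q != 1)) and ((not (2*c = lim + 16)) -> ((c < -5 -> c <= q + 3) and q != 1)))) and ((not (2*c = lim + 16)) -> ((c < -5 -> c <= q + 3) and q != 1)))) and ((not (2*c = lim + 16)) -> ((c < -5 -> c <= q + 3) and q != 1)))) and ((not (2*c = lim + 16)) -> ((c < -5 -> c <= q + 3) and q != 1))
The weakest precondition is (2*c = lim + 16 -> ((2*c = lim + 16 -> ((2*c = lim + 16 -> ((2*c = lim + 16 -> ((not (2*c = lim + 16)) and (c < -5 -> c <= q + 3) and q != 1)) and ((not (2*c = lim + 16)) -> ((c < -5 -> c <= q + 3) and q != 1)))) and ((not (2*c = lim + 16)) -> ((c < -5 -> c <= q + 3) and q != 1)))) and ((not (2*c = lim + 16)) -> ((c < -5 -> c <= q + 3) and q != 1)))) and ((not (2*c = lim + 16)) -> ((c < -5 -> c <= q + 3) and q != 1)).
Check whether (2*c = 17 -> ((2*c = 17 -> ((2*c = 17 -> ((2*c = 17 -> ((not (2*c = 17)) and (c < -5 -> c <= q + 3) and q != 1)) and ((not (2*c = 17)) -> ((c < -5 -> c <= q + 3) and q != 1)))) and ((not (2*c = 17)) -> ((c < -5 -> c <= q + 3) and q != 1)))) and ((not (2*c = 17)) -> ((c < -5 -> c <= q + 3) and q != 1)))) and ((not (2*c = 17)) -> ((c < -5 -> c <= q + 3) and q != 1)) and lim = 0 implies it.
Countermodel: at the initial state c = 8, lim = 0, q = 2, the precondition holds but the weakest precondition fails.
Answer: invalid


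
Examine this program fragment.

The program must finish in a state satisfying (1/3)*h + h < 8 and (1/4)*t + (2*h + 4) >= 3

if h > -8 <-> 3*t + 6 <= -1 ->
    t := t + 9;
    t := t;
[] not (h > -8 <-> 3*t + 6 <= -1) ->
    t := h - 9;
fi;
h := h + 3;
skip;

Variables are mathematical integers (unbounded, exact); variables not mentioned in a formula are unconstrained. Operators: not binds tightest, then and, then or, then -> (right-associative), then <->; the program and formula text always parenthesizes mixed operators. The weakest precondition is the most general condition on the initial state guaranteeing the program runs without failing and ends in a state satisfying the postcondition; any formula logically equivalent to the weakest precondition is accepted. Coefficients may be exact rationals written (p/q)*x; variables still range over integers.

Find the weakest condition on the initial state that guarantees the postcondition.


Working backward. After the program, the postcondition (1/3)*h + h < 8 and (1/4)*t + (2*h + 4) >= 3 must hold; in canonical form it is (4/3)*h < 8 and 2*h + (1/4)*t >= -1.
Before skip: (4/3)*h < 8 and 2*h + (1/4)*t >= -1
Before h := h + 3: (4/3)*h < 4 and 2*h + (1/4)*t >= -7
Then branch requires (4/3)*h < 4 and 2*h + (1/4)*t >= -37/4; else branch requires (4/3)*h < 4 and (9/4)*h >= -19/4.
Before the if: ((h > -8 <-> 3*t <= -7) -> ((4/3)*h < 4 and 2*h + (1/4)*t >= -37/4)) and ((not (h > -8 <-> 3*t <= -7)) -> ((4/3)*h < 4 and (9/4)*h >= -19/4))
Answer: WP = ((h > -8 <-> 3*t <= -7) -> ((4/3)*h < 4 and 2*h + (1/4)*t >= -37/4)) and ((not (h > -8 <-> 3*t <= -7)) -> ((4/3)*h < 4 and (9/4)*h >= -19/4))
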